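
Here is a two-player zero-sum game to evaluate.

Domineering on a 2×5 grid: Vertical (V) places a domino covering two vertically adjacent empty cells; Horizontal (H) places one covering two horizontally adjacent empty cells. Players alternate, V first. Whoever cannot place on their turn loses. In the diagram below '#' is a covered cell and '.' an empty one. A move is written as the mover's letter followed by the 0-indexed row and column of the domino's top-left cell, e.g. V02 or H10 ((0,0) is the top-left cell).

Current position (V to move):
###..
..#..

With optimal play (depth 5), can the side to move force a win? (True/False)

V winning at [###../..#..]: True

ply 1, V at ###../..#.. | V03=+1→####./..##.*; V04=+1→###.#/..#.#
ply 2, H at ####./..##. | H10=-1→####./####.*
ply 3, V at ####./####. | V04=+1→#####/#####*
ply 4: #####/##### is terminal -1 (H); from ###../..#.. depth 5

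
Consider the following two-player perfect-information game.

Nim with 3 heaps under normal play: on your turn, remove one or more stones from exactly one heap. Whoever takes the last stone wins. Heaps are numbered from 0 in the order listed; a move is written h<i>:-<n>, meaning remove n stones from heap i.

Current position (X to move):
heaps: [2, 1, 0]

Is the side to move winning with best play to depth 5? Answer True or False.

X winning at [(2,1,0)]: True

p1 X@[(2,1,0)]: h0:-1[(1,1,0)]+1* h0:-2[(0,1,0)]-1 h1:-1[(2,0,0)]-1
p2 O@[(1,1,0)]: h0:-1[(0,1,0)]-1* h1:-1[(1,0,0)]-1
p3 X@[(0,1,0)]: h1:-1[(0,0,0)]+1*
p4 O@[(0,0,0)] terminal -1; root [(2,1,0)] d5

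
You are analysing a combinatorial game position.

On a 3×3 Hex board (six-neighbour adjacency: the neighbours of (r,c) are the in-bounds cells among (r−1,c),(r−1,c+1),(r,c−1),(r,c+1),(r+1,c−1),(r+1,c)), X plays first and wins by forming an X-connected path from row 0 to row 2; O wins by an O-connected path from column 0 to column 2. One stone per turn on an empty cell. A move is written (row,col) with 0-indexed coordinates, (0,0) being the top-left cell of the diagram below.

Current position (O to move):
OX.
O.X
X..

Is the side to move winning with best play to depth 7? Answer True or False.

[OX./O.X/X..] O move#1: (0,2):-1/OXO/O.X/X..*, (1,1):-1/OX./OOX/X.., (2,1):-1/OX./O.X/XO., (2,2):-1/OX./O.X/X.O
[OXO/O.X/X..] X move#2: (1,1):+1/OXO/OXX/X..*, (2,1):-1/OXO/O.X/XX., (2,2):-1/OXO/O.X/X.X
[OXO/OXX/X..] end (terminal -1, O#3); searched OX./O.X/X.. to 7

O winning at [OX./O.X/X..]: False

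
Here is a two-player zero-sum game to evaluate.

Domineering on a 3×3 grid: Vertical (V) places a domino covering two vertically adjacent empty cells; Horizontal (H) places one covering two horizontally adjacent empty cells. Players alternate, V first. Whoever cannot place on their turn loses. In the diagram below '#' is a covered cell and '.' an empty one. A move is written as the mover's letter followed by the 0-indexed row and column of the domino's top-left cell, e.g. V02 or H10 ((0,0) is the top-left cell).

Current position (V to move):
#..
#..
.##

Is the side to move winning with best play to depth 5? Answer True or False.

V winning at [#../#../.##]: True

ply 1, V at #../#../.## | V01=+1→##./##./.##*; V02=+1→#.#/#.#/.##
ply 2: ##./##./.## is terminal -1 (H); from #../#../.## depth 5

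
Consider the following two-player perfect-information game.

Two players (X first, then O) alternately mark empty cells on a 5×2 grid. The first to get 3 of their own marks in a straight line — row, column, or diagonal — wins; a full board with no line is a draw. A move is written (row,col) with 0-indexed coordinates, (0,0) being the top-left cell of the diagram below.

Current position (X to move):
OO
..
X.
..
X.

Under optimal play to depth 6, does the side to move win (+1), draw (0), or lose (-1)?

value(OO/../X./../X., X) = +1

ply 1, X at OO/../X./../X. | (1,0)=+0→OO/X./X./../X.; (1,1)=+0→OO/.X/X./../X.; (2,1)=+1→OO/../XX/../X.*; (3,0)=+1→OO/../X./X./X.; (3,1)=+1→OO/../X./.X/X.; (4,1)=+0→OO/../X./../XX
ply 2, O at OO/../XX/../X. | (1,0)=-1→OO/O./XX/../X.*; (1,1)=-1→OO/.O/XX/../X.; (3,0)=-1→OO/../XX/O./X.; (3,1)=-1→OO/../XX/.O/X.; (4,1)=-1→OO/../XX/../XO
ply 3, X at OO/O./XX/../X. | (1,1)=+1→OO/OX/XX/../X.*; (3,0)=+1→OO/O./XX/X./X.; (3,1)=+1→OO/O./XX/.X/X.; (4,1)=+1→OO/O./XX/../XX
ply 4, O at OO/OX/XX/../X. | (3,0)=-1→OO/OX/XX/O./X.*; (3,1)=-1→OO/OX/XX/.O/X.; (4,1)=-1→OO/OX/XX/../XO
ply 5, X at OO/OX/XX/O./X. | (3,1)=+1→OO/OX/XX/OX/X.*; (4,1)=+0→OO/OX/XX/O./XX
ply 6: OO/OX/XX/OX/X. is terminal -1 (O); from OO/../X./../X. depth 6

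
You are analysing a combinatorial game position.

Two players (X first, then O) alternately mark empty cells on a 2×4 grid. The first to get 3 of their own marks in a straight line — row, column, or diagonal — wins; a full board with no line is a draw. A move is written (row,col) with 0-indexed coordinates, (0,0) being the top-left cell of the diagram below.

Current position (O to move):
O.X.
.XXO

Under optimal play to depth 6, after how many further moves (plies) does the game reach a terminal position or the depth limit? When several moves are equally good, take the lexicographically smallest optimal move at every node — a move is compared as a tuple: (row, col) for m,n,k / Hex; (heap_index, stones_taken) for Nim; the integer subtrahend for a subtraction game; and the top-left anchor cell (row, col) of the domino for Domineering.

PV length from [O.X./.XXO]: 3 plies

ply 1, O at O.X./.XXO | (0,1)=-1→OOX./.XXO; (0,3)=-1→O.XO/.XXO; (1,0)=+0→O.X./OXXO*
ply 2, X at O.X./OXXO | (0,1)=+0→OXX./OXXO*; (0,3)=+0→O.XX/OXXO
ply 3, O at OXX./OXXO | (0,3)=+0→OXXO/OXXO*
ply 4: OXXO/OXXO is terminal +0 (X); from O.X./.XXO depth 6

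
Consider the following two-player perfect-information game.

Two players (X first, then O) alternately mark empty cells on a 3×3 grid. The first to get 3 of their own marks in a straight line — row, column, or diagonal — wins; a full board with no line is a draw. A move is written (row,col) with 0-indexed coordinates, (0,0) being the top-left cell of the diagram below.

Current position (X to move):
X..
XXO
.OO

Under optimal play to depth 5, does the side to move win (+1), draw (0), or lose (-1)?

value(X../XXO/.OO, X) = +1

[X../XXO/.OO] X move#1: (0,1):-1/XX./XXO/.OO, (0,2):-1/X.X/XXO/.OO, (2,0):+1/X../XXO/XOO*
[X../XXO/XOO] end (terminal -1, O#2); searched X../XXO/.OO to 5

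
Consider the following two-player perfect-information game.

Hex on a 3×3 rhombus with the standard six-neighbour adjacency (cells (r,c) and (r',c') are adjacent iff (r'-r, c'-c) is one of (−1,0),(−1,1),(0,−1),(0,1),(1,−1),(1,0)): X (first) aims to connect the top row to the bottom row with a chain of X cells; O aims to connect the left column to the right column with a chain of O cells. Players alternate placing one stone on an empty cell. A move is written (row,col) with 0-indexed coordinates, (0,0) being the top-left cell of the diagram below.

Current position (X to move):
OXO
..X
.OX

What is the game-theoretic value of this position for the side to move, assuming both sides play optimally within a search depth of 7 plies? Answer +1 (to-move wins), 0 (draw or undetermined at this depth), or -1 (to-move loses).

ply 1, X at OXO/..X/.OX | (1,0)=+1→OXO/X.X/.OX*; (1,1)=+1→OXO/.XX/.OX; (2,0)=+1→OXO/..X/XOX
ply 2, O at OXO/X.X/.OX | (1,1)=-1→OXO/XOX/.OX*; (2,0)=-1→OXO/X.X/OOX
ply 3, X at OXO/XOX/.OX | (2,0)=+1→OXO/XOX/XOX*
ply 4: OXO/XOX/XOX is terminal -1 (O); from OXO/..X/.OX depth 7

value(OXO/..X/.OX, X) = +1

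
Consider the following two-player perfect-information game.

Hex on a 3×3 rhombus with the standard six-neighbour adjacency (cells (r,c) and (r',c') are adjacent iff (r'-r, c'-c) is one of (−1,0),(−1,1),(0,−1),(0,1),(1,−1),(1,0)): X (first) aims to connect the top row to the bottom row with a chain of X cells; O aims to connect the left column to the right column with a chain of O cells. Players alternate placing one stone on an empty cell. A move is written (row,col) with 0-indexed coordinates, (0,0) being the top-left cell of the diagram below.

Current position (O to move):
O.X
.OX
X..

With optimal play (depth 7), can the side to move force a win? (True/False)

[O.X/.OX/X..] O move#1: (0,1):-1/OOX/.OX/X..*, (1,0):-1/O.X/OOX/X.., (2,1):-1/O.X/.OX/XO., (2,2):-1/O.X/.OX/X.O
[OOX/.OX/X..] X move#2: (1,0):+1/OOX/XOX/X..*, (2,1):+1/OOX/.OX/XX., (2,2):+1/OOX/.OX/X.X
[OOX/XOX/X..] O move#3: (2,1):-1/OOX/XOX/XO.*, (2,2):-1/OOX/XOX/X.O
[OOX/XOX/XO.] X move#4: (2,2):+1/OOX/XOX/XOX*
[OOX/XOX/XOX] end (terminal -1, O#5); searched O.X/.OX/X.. to 7

O winning at [O.X/.OX/X..]: False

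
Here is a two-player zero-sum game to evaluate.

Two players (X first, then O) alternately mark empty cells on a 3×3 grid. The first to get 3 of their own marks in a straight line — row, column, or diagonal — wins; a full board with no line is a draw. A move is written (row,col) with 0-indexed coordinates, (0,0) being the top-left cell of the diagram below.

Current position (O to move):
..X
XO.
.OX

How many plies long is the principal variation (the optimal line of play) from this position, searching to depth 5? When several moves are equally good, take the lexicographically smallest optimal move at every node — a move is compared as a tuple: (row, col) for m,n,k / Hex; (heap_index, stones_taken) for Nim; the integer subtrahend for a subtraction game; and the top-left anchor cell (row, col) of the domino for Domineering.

PV length from [..X/XO./.OX]: 1 ply

ply 1, O at ..X/XO./.OX | (0,0)=-1→O.X/XO./.OX; (0,1)=+1→.OX/XO./.OX*; (1,2)=+0→..X/XOO/.OX; (2,0)=-1→..X/XO./OOX
ply 2: .OX/XO./.OX is terminal -1 (X); from ..X/XO./.OX depth 5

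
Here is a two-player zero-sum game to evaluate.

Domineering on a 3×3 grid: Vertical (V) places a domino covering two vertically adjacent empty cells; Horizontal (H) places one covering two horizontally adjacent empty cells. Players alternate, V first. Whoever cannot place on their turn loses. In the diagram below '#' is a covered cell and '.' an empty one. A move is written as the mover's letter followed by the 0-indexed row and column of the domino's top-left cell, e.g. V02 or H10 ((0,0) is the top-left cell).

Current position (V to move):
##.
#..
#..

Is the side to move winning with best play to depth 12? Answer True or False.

ply 1, V at ##./#../#.. | V02=-1→###/#.#/#..; V11=+1→##./##./##.*; V12=+1→##./#.#/#.#
ply 2: ##./##./##. is terminal -1 (H); from ##./#../#.. depth 12

V winning at [##./#../#..]: True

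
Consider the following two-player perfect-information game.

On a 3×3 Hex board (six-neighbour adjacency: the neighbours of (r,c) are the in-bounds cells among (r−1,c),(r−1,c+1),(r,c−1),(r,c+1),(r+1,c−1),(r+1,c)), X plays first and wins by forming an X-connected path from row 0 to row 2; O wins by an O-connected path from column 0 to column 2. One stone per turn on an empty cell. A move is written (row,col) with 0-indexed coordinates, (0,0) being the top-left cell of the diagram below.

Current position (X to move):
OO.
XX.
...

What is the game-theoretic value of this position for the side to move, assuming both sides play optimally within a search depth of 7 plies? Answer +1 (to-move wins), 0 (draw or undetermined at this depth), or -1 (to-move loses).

[OO./XX./...] X move#1: (0,2):+1/OOX/XX./...*, (1,2):-1/OO./XXX/..., (2,0):-1/OO./XX./X.., (2,1):-1/OO./XX./.X., (2,2):-1/OO./XX./..X
[OOX/XX./...] O move#2: (1,2):-1/OOX/XXO/...*, (2,0):-1/OOX/XX./O.., (2,1):-1/OOX/XX./.O., (2,2):-1/OOX/XX./..O
[OOX/XXO/...] X move#3: (2,0):+1/OOX/XXO/X..*, (2,1):+1/OOX/XXO/.X., (2,2):+1/OOX/XXO/..X
[OOX/XXO/X..] end (terminal -1, O#4); searched OO./XX./... to 7

value(OO./XX./..., X) = +1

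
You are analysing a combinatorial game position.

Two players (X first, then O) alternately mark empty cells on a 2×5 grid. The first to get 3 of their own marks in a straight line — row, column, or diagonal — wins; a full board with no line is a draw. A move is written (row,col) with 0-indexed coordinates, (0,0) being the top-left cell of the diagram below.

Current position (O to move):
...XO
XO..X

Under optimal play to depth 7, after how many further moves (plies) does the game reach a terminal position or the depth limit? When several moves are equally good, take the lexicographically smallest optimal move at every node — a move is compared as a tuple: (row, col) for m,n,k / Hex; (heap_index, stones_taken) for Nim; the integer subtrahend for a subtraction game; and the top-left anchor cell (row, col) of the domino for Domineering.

PV length from [...XO/XO..X]: 5 plies

[...XO/XO..X] O move#1: (0,0):+0/O..XO/XO..X*, (0,1):+0/.O.XO/XO..X, (0,2):+0/..OXO/XO..X, (1,2):+0/...XO/XOO.X, (1,3):+0/...XO/XO.OX
[O..XO/XO..X] X move#2: (0,1):+0/OX.XO/XO..X*, (0,2):+0/O.XXO/XO..X, (1,2):+0/O..XO/XOX.X, (1,3):+0/O..XO/XO.XX
[OX.XO/XO..X] O move#3: (0,2):+0/OXOXO/XO..X*, (1,2):-1/OX.XO/XOO.X, (1,3):-1/OX.XO/XO.OX
[OXOXO/XO..X] X move#4: (1,2):+0/OXOXO/XOX.X*, (1,3):+0/OXOXO/XO.XX
[OXOXO/XOX.X] O move#5: (1,3):+0/OXOXO/XOXOX*
[OXOXO/XOXOX] end (terminal +0, X#6); searched ...XO/XO..X to 7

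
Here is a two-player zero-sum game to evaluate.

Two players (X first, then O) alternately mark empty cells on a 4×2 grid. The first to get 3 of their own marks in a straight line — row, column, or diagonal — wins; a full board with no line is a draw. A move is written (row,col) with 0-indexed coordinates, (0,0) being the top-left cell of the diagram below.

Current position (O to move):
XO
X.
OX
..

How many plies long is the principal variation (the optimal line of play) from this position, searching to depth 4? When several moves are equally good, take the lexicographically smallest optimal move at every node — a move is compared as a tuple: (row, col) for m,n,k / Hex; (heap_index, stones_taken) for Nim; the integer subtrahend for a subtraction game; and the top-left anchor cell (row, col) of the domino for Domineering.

[XO/X./OX/..] O move#1: (1,1):+0/XO/XO/OX/..*, (3,0):+0/XO/X./OX/O., (3,1):+0/XO/X./OX/.O
[XO/XO/OX/..] X move#2: (3,0):+0/XO/XO/OX/X.*, (3,1):+0/XO/XO/OX/.X
[XO/XO/OX/X.] O move#3: (3,1):+0/XO/XO/OX/XO*
[XO/XO/OX/XO] end (terminal +0, X#4); searched XO/X./OX/.. to 4

PV length from [XO/X./OX/..]: 3 plies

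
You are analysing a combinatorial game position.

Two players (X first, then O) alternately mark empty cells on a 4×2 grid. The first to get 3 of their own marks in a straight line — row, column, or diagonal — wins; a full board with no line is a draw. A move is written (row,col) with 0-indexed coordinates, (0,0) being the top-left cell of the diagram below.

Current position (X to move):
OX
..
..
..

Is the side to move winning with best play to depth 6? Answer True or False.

p1 X@[OX/../../..]: (1,0)[OX/X./../..]+0* (1,1)[OX/.X/../..]+0 (2,0)[OX/../X./..]+0 (2,1)[OX/../.X/..]+0 (3,0)[OX/../../X.]+0 (3,1)[OX/../../.X]+0
p2 O@[OX/X./../..]: (1,1)[OX/XO/../..]+0* (2,0)[OX/X./O./..]+0 (2,1)[OX/X./.O/..]+0 (3,0)[OX/X./../O.]+0 (3,1)[OX/X./../.O]+0
p3 X@[OX/XO/../..]: (2,0)[OX/XO/X./..]+0* (2,1)[OX/XO/.X/..]+0 (3,0)[OX/XO/../X.]+0 (3,1)[OX/XO/../.X]+0
p4 O@[OX/XO/X./..]: (2,1)[OX/XO/XO/..]-1 (3,0)[OX/XO/X./O.]+0* (3,1)[OX/XO/X./.O]-1
p5 X@[OX/XO/X./O.]: (2,1)[OX/XO/XX/O.]+0* (3,1)[OX/XO/X./OX]+0
p6 O@[OX/XO/XX/O.]: (3,1)[OX/XO/XX/OO]+0*
p7 X@[OX/XO/XX/OO] terminal +0; root [OX/../../..] d6

X winning at [OX/../../..]: False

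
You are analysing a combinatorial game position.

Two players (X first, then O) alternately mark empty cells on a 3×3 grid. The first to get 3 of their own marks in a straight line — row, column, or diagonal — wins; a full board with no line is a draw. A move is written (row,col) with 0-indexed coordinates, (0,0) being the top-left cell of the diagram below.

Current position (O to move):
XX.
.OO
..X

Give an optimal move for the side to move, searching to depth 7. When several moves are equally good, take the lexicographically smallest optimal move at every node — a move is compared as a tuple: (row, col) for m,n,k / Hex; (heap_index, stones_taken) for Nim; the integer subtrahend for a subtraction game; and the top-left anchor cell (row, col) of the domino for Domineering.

O's best at [XX./.OO/..X]: (0,2)

p1 O@[XX./.OO/..X]: (0,2)[XXO/.OO/..X]+1* (1,0)[XX./OOO/..X]+1 (2,0)[XX./.OO/O.X]-1 (2,1)[XX./.OO/.OX]-1
p2 X@[XXO/.OO/..X]: (1,0)[XXO/XOO/..X]-1* (2,0)[XXO/.OO/X.X]-1 (2,1)[XXO/.OO/.XX]-1
p3 O@[XXO/XOO/..X]: (2,0)[XXO/XOO/O.X]+1* (2,1)[XXO/XOO/.OX]-1
p4 X@[XXO/XOO/O.X] terminal -1; root [XX./.OO/..X] d7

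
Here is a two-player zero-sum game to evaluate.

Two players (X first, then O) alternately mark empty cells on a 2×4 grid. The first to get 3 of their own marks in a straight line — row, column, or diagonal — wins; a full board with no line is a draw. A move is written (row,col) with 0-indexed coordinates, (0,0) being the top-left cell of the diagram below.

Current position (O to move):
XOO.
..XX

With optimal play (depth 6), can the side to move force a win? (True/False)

p1 O@[XOO./..XX]: (0,3)[XOOO/..XX]+1* (1,0)[XOO./O.XX]-1 (1,1)[XOO./.OXX]+0
p2 X@[XOOO/..XX] terminal -1; root [XOO./..XX] d6

O winning at [XOO./..XX]: True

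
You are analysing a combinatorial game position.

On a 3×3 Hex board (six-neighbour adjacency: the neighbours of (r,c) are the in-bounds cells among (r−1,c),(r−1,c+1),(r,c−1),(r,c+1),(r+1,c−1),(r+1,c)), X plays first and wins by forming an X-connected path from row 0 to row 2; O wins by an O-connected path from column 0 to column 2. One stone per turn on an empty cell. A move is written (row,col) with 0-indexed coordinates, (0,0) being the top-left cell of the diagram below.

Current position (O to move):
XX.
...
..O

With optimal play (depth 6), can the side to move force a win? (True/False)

p1 O@[XX./.../..O]: (0,2)[XXO/.../..O]-1 (1,0)[XX./O../..O]-1 (1,1)[XX./.O./..O]+1* (1,2)[XX./..O/..O]-1 (2,0)[XX./.../O.O]+1 (2,1)[XX./.../.OO]-1
p2 X@[XX./.O./..O]: (0,2)[XXX/.O./..O]-1* (1,0)[XX./XO./..O]-1 (1,2)[XX./.OX/..O]-1 (2,0)[XX./.O./X.O]-1 (2,1)[XX./.O./.XO]-1
p3 O@[XXX/.O./..O]: (1,0)[XXX/OO./..O]+1* (1,2)[XXX/.OO/..O]+1 (2,0)[XXX/.O./O.O]+1 (2,1)[XXX/.O./.OO]+1
p4 X@[XXX/OO./..O]: (1,2)[XXX/OOX/..O]-1* (2,0)[XXX/OO./X.O]-1 (2,1)[XXX/OO./.XO]-1
p5 O@[XXX/OOX/..O]: (2,0)[XXX/OOX/O.O]-1 (2,1)[XXX/OOX/.OO]+1*
p6 X@[XXX/OOX/.OO] terminal -1; root [XX./.../..O] d6

O winning at [XX./.../..O]: True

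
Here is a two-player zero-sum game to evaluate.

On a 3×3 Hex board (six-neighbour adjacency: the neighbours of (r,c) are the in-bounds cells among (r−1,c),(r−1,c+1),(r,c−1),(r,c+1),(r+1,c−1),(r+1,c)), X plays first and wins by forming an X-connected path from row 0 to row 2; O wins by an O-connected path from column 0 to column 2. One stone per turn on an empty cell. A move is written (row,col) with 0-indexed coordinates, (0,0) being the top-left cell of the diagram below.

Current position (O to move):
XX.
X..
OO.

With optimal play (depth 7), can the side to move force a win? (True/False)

[XX./X../OO.] O move#1: (0,2):+1/XXO/X../OO.*, (1,1):+1/XX./XO./OO., (1,2):+1/XX./X.O/OO., (2,2):+1/XX./X../OOO
[XXO/X../OO.] X move#2: (1,1):-1/XXO/XX./OO.*, (1,2):-1/XXO/X.X/OO., (2,2):-1/XXO/X../OOX
[XXO/XX./OO.] O move#3: (1,2):+1/XXO/XXO/OO.*, (2,2):+1/XXO/XX./OOO
[XXO/XXO/OO.] end (terminal -1, X#4); searched XX./X../OO. to 7

O winning at [XX./X../OO.]: True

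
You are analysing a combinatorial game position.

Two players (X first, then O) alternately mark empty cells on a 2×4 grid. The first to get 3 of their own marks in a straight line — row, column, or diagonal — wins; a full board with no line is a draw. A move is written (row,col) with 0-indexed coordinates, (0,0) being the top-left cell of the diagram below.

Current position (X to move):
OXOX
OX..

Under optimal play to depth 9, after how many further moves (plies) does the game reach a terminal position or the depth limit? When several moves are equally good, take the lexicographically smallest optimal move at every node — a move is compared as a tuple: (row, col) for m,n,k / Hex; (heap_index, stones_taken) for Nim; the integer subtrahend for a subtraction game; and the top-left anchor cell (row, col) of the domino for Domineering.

[OXOX/OX..] X move#1: (1,2):+0/OXOX/OXX.*, (1,3):+0/OXOX/OX.X
[OXOX/OXX.] O move#2: (1,3):+0/OXOX/OXXO*
[OXOX/OXXO] end (terminal +0, X#3); searched OXOX/OX.. to 9

PV length from [OXOX/OX..]: 2 plies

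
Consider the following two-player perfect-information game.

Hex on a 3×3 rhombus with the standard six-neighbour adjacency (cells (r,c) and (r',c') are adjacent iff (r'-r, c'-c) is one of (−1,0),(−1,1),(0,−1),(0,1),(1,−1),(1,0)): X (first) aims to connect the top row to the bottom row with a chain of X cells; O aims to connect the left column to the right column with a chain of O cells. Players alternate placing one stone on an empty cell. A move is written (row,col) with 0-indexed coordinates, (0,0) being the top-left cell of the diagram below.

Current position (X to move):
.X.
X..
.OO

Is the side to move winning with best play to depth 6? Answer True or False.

[.X./X../.OO] X move#1: (0,0):-1/XX./X../.OO, (0,2):-1/.XX/X../.OO, (1,1):-1/.X./XX./.OO, (1,2):-1/.X./X.X/.OO, (2,0):+1/.X./X../XOO*
[.X./X../XOO] end (terminal -1, O#2); searched .X./X../.OO to 6

X winning at [.X./X../.OO]: True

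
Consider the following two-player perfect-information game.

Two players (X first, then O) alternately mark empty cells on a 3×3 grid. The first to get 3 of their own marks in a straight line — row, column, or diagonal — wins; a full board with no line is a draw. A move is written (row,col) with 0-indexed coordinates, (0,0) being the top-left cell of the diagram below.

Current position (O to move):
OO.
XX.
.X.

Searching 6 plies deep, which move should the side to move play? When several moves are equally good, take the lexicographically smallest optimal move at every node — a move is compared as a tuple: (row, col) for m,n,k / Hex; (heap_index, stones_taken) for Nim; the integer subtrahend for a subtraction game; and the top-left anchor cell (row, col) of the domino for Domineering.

O's best at [OO./XX./.X.]: (0,2)

ply 1, O at OO./XX./.X. | (0,2)=+1→OOO/XX./.X.*; (1,2)=+0→OO./XXO/.X.; (2,0)=-1→OO./XX./OX.; (2,2)=-1→OO./XX./.XO
ply 2: OOO/XX./.X. is terminal -1 (X); from OO./XX./.X. depth 6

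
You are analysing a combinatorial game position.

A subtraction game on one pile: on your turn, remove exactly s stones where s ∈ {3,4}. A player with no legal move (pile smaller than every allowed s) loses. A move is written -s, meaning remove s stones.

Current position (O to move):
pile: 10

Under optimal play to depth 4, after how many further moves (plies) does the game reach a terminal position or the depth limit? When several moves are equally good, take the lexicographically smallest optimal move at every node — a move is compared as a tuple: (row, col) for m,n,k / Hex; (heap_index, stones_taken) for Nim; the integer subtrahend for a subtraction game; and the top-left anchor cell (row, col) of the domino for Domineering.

PV length from [10]: 3 plies

ply 1, O at 10 | -3=+1→7*; -4=-1→6
ply 2, X at 7 | -3=-1→4*; -4=-1→3
ply 3, O at 4 | -3=+1→1*; -4=+1→0
ply 4: 1 is terminal -1 (X); from 10 depth 4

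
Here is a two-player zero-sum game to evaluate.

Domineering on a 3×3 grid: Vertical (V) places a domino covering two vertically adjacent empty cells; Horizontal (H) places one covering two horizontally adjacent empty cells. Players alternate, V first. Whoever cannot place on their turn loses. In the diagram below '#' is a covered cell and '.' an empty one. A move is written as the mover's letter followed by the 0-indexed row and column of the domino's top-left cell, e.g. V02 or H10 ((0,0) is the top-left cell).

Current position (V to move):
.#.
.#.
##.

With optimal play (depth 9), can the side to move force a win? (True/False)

V winning at [.#./.#./##.]: True

p1 V@[.#./.#./##.]: V00[##./##./##.]+1* V02[.##/.##/##.]+1 V12[.#./.##/###]+1
p2 H@[##./##./##.] terminal -1; root [.#./.#./##.] d9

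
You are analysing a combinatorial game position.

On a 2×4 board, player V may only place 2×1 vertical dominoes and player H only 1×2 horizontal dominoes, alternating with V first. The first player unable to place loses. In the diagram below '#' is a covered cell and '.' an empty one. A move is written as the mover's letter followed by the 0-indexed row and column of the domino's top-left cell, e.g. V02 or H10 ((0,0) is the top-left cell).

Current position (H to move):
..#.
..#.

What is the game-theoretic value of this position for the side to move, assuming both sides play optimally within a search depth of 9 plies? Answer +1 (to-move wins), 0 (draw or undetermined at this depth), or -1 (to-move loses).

p1 H@[..#./..#.]: H00[###./..#.]+1* H10[..#./###.]+1
p2 V@[###./..#.]: V03[####/..##]-1*
p3 H@[####/..##]: H10[####/####]+1*
p4 V@[####/####] terminal -1; root [..#./..#.] d9

value(..#./..#., H) = +1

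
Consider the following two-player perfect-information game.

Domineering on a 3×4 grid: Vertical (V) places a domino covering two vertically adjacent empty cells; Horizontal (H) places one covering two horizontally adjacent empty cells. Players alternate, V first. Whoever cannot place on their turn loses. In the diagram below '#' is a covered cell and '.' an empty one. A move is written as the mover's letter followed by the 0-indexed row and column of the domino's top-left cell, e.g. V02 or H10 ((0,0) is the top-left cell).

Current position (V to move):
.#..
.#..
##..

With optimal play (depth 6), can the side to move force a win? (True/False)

V winning at [.#../.#../##..]: True

ply 1, V at .#../.#../##.. | V00=-1→##../##../##..; V02=+1→.##./.##./##..*; V03=+1→.#.#/.#.#/##..; V12=+1→.#../.##./###.; V13=+1→.#../.#.#/##.#
ply 2, H at .##./.##./##.. | H22=-1→.##./.##./####*
ply 3, V at .##./.##./#### | V00=+1→###./###./####*; V03=+1→.###/.###/####
ply 4: ###./###./#### is terminal -1 (H); from .#../.#../##.. depth 6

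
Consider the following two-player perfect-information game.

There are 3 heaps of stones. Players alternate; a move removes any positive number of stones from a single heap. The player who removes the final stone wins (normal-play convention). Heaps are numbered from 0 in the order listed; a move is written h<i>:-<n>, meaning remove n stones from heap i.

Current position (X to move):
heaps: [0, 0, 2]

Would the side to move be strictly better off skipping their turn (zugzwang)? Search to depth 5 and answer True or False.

ply 1, X at (0,0,2) | h2:-1=-1→(0,0,1); h2:-2=+1→(0,0,0)*
ply 2: (0,0,0) is terminal -1 (O); from (0,0,2) depth 5
if X skipped the turn, O would face:
~ ply 1, O at (0,0,2) | h2:-1=-1→(0,0,1); h2:-2=+1→(0,0,0)*
~ ply 2: (0,0,0) is terminal -1 (X); from (0,0,2) depth 5
compare (X): move=+1 vs pass=-1

zugzwang((0,0,2), X) = False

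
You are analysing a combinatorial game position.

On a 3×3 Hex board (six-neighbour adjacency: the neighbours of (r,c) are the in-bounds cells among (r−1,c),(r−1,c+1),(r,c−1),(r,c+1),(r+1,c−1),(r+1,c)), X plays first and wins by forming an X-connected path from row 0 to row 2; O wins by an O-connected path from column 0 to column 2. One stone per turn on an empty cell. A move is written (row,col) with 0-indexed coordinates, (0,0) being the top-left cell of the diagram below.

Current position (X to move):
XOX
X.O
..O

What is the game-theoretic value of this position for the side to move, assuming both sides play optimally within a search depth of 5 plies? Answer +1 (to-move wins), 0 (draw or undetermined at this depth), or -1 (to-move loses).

value(XOX/X.O/..O, X) = +1

p1 X@[XOX/X.O/..O]: (1,1)[XOX/XXO/..O]+1* (2,0)[XOX/X.O/X.O]+1 (2,1)[XOX/X.O/.XO]+1
p2 O@[XOX/XXO/..O]: (2,0)[XOX/XXO/O.O]-1* (2,1)[XOX/XXO/.OO]-1
p3 X@[XOX/XXO/O.O]: (2,1)[XOX/XXO/OXO]+1*
p4 O@[XOX/XXO/OXO] terminal -1; root [XOX/X.O/..O] d5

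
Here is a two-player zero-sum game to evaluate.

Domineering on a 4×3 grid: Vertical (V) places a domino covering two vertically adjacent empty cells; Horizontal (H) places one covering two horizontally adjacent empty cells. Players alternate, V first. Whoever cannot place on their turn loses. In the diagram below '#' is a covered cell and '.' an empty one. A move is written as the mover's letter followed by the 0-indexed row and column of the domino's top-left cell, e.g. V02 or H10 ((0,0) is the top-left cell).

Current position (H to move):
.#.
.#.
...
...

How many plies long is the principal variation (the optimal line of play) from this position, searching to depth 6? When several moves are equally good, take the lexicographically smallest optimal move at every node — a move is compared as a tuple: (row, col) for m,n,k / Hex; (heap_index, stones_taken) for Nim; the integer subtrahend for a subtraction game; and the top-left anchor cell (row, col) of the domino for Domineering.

PV length from [.#./.#./.../...]: 4 plies

p1 H@[.#./.#./.../...]: H20[.#./.#./##./...]-1* H21[.#./.#./.##/...]-1 H30[.#./.#./.../##.]-1 H31[.#./.#./.../.##]-1
p2 V@[.#./.#./##./...]: V00[##./##./##./...]+1* V02[.##/.##/##./...]+1 V12[.#./.##/###/...]+1 V22[.#./.#./###/..#]+1
p3 H@[##./##./##./...]: H30[##./##./##./##.]-1* H31[##./##./##./.##]-1
p4 V@[##./##./##./##.]: V02[###/###/##./##.]+1* V12[##./###/###/##.]+1 V22[##./##./###/###]+1
p5 H@[###/###/##./##.] terminal -1; root [.#./.#./.../...] d6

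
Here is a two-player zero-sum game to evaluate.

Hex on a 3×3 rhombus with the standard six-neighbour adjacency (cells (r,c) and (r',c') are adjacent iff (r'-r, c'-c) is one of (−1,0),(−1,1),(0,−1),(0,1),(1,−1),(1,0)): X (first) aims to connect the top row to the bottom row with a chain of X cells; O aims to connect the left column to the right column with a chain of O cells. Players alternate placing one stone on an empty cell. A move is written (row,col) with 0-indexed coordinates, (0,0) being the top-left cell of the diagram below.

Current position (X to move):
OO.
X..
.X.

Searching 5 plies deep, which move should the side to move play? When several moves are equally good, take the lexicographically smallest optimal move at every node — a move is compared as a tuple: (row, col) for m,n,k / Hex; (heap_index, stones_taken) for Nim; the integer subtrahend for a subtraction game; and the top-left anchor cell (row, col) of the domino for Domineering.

ply 1, X at OO./X../.X. | (0,2)=+1→OOX/X../.X.*; (1,1)=-1→OO./XX./.X.; (1,2)=-1→OO./X.X/.X.; (2,0)=-1→OO./X../XX.; (2,2)=-1→OO./X../.XX
ply 2, O at OOX/X../.X. | (1,1)=-1→OOX/XO./.X.*; (1,2)=-1→OOX/X.O/.X.; (2,0)=-1→OOX/X../OX.; (2,2)=-1→OOX/X../.XO
ply 3, X at OOX/XO./.X. | (1,2)=+1→OOX/XOX/.X.*; (2,0)=-1→OOX/XO./XX.; (2,2)=-1→OOX/XO./.XX
ply 4: OOX/XOX/.X. is terminal -1 (O); from OO./X../.X. depth 5

X's best at [OO./X../.X.]: (0,2)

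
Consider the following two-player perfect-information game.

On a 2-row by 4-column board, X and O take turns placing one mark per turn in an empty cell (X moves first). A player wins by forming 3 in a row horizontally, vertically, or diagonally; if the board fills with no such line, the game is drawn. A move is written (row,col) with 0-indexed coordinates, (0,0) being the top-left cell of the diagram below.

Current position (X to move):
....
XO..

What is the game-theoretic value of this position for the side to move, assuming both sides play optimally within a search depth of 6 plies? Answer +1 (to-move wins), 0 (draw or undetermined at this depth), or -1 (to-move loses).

[..../XO..] X move#1: (0,0):+0/X.../XO..*, (0,1):+0/.X../XO.., (0,2):+0/..X./XO.., (0,3):+0/...X/XO.., (1,2):+0/..../XOX., (1,3):+0/..../XO.X
[X.../XO..] O move#2: (0,1):+0/XO../XO..*, (0,2):+0/X.O./XO.., (0,3):+0/X..O/XO.., (1,2):+0/X.../XOO., (1,3):+0/X.../XO.O
[XO../XO..] X move#3: (0,2):+0/XOX./XO..*, (0,3):+0/XO.X/XO.., (1,2):+0/XO../XOX., (1,3):+0/XO../XO.X
[XOX./XO..] O move#4: (0,3):+0/XOXO/XO..*, (1,2):+0/XOX./XOO., (1,3):+0/XOX./XO.O
[XOXO/XO..] X move#5: (1,2):+0/XOXO/XOX.*, (1,3):+0/XOXO/XO.X
[XOXO/XOX.] O move#6: (1,3):+0/XOXO/XOXO*
[XOXO/XOXO] end (terminal +0, X#7); searched ..../XO.. to 6

value(..../XO.., X) = 0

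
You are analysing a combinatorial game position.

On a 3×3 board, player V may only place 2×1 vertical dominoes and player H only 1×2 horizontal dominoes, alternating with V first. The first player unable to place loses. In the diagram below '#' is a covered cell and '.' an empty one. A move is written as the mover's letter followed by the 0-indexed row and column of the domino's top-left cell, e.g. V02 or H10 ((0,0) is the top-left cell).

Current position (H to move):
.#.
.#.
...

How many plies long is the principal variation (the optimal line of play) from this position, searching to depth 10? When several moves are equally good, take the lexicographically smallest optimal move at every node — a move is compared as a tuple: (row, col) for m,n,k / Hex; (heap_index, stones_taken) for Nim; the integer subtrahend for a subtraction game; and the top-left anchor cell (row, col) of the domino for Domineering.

[.#./.#./...] H move#1: H20:-1/.#./.#./##.*, H21:-1/.#./.#./.##
[.#./.#./##.] V move#2: V00:+1/##./##./##.*, V02:+1/.##/.##/##., V12:+1/.#./.##/###
[##./##./##.] end (terminal -1, H#3); searched .#./.#./... to 10

PV length from [.#./.#./...]: 2 plies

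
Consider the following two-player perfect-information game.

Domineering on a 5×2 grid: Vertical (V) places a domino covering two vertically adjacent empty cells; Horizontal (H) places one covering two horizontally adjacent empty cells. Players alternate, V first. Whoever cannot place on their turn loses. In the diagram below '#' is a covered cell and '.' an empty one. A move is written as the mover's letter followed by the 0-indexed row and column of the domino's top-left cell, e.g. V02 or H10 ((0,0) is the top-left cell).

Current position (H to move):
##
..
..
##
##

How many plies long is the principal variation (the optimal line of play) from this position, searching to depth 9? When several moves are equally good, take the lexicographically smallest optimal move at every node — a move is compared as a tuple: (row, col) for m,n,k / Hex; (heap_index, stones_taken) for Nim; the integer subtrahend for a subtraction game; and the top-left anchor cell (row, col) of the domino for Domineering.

ply 1, H at ##/../../##/## | H10=+1→##/##/../##/##*; H20=+1→##/../##/##/##
ply 2: ##/##/../##/## is terminal -1 (V); from ##/../../##/## depth 9

PV length from [##/../../##/##]: 1 ply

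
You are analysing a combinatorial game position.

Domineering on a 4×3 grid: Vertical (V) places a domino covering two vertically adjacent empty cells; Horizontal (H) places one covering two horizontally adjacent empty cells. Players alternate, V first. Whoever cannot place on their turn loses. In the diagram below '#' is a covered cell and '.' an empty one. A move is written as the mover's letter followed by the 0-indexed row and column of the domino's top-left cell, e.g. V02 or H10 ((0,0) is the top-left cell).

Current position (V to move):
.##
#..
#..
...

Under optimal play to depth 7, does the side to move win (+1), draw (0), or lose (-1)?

ply 1, V at .##/#../#../... | V11=+1→.##/##./##./...*; V12=+1→.##/#.#/#.#/...; V21=+1→.##/#../##./.#.; V22=+1→.##/#../#.#/..#
ply 2, H at .##/##./##./... | H30=-1→.##/##./##./##.*; H31=-1→.##/##./##./.##
ply 3, V at .##/##./##./##. | V12=+1→.##/###/###/##.*; V22=+1→.##/##./###/###
ply 4: .##/###/###/##. is terminal -1 (H); from .##/#../#../... depth 7

value(.##/#../#../..., V) = +1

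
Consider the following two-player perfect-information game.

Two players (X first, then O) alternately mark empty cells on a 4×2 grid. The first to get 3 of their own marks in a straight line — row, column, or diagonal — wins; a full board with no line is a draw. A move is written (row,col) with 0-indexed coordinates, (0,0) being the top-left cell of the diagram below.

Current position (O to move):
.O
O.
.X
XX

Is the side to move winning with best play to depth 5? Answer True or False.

O winning at [.O/O./.X/XX]: False

[.O/O./.X/XX] O move#1: (0,0):-1/OO/O./.X/XX, (1,1):+0/.O/OO/.X/XX*, (2,0):-1/.O/O./OX/XX
[.O/OO/.X/XX] X move#2: (0,0):+0/XO/OO/.X/XX*, (2,0):+0/.O/OO/XX/XX
[XO/OO/.X/XX] O move#3: (2,0):+0/XO/OO/OX/XX*
[XO/OO/OX/XX] end (terminal +0, X#4); searched .O/O./.X/XX to 5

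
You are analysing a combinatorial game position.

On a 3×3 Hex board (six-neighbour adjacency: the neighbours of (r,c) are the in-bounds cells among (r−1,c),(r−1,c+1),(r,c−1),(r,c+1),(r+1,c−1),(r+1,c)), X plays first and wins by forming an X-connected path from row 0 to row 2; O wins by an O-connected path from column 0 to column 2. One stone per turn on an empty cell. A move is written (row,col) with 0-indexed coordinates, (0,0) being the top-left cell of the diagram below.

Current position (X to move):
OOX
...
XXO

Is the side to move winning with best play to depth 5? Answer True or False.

ply 1, X at OOX/.../XXO | (1,0)=+1→OOX/X../XXO*; (1,1)=+1→OOX/.X./XXO; (1,2)=+1→OOX/..X/XXO
ply 2, O at OOX/X../XXO | (1,1)=-1→OOX/XO./XXO*; (1,2)=-1→OOX/X.O/XXO
ply 3, X at OOX/XO./XXO | (1,2)=+1→OOX/XOX/XXO*
ply 4: OOX/XOX/XXO is terminal -1 (O); from OOX/.../XXO depth 5

X winning at [OOX/.../XXO]: True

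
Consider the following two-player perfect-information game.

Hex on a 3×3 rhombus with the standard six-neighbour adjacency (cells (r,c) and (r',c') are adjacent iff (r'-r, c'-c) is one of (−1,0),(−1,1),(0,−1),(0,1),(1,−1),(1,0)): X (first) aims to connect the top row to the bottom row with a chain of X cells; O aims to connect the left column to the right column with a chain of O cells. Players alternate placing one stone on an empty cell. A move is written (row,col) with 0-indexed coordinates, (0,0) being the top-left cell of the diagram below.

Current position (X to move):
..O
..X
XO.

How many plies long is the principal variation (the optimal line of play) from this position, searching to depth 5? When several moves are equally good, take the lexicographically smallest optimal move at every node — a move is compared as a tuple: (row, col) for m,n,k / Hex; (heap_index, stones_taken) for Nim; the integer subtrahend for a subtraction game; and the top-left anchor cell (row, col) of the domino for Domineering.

PV length from [..O/..X/XO.]: 3 plies

[..O/..X/XO.] X move#1: (0,0):-1/X.O/..X/XO., (0,1):+1/.XO/..X/XO.*, (1,0):+1/..O/X.X/XO., (1,1):-1/..O/.XX/XO., (2,2):-1/..O/..X/XOX
[.XO/..X/XO.] O move#2: (0,0):-1/OXO/..X/XO.*, (1,0):-1/.XO/O.X/XO., (1,1):-1/.XO/.OX/XO., (2,2):-1/.XO/..X/XOO
[OXO/..X/XO.] X move#3: (1,0):+1/OXO/X.X/XO.*, (1,1):+1/OXO/.XX/XO., (2,2):+1/OXO/..X/XOX
[OXO/X.X/XO.] end (terminal -1, O#4); searched ..O/..X/XO. to 5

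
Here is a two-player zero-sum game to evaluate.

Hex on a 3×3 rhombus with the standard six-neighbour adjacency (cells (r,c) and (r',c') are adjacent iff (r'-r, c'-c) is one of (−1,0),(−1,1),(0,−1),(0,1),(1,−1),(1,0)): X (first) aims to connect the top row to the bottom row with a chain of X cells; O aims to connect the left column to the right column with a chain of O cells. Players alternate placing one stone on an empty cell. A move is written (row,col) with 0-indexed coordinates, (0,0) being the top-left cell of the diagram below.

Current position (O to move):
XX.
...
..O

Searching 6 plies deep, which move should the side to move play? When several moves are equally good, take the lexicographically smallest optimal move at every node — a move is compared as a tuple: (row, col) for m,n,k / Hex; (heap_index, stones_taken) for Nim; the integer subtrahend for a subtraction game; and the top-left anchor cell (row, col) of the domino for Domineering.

O's best at [XX./.../..O]: (1,1)

ply 1, O at XX./.../..O | (0,2)=-1→XXO/.../..O; (1,0)=-1→XX./O../..O; (1,1)=+1→XX./.O./..O*; (1,2)=-1→XX./..O/..O; (2,0)=+1→XX./.../O.O; (2,1)=-1→XX./.../.OO
ply 2, X at XX./.O./..O | (0,2)=-1→XXX/.O./..O*; (1,0)=-1→XX./XO./..O; (1,2)=-1→XX./.OX/..O; (2,0)=-1→XX./.O./X.O; (2,1)=-1→XX./.O./.XO
ply 3, O at XXX/.O./..O | (1,0)=+1→XXX/OO./..O*; (1,2)=+1→XXX/.OO/..O; (2,0)=+1→XXX/.O./O.O; (2,1)=+1→XXX/.O./.OO
ply 4, X at XXX/OO./..O | (1,2)=-1→XXX/OOX/..O*; (2,0)=-1→XXX/OO./X.O; (2,1)=-1→XXX/OO./.XO
ply 5, O at XXX/OOX/..O | (2,0)=-1→XXX/OOX/O.O; (2,1)=+1→XXX/OOX/.OO*
ply 6: XXX/OOX/.OO is terminal -1 (X); from XX./.../..O depth 6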